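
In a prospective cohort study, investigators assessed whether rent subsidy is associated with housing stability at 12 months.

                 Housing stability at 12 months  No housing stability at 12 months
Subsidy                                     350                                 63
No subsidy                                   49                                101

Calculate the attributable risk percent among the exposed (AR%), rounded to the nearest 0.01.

Cells: a = 350, b = 63, c = 49, d = 101.
Risk in exposed = 350/413 = 0.84746; risk in unexposed = 49/150 = 0.32667.
RR = 0.84746/0.32667 = 2.59426
AR% = (RR − 1)/RR × 100 = (2.59426 − 1)/2.59426 × 100 = 61.4533%

61.45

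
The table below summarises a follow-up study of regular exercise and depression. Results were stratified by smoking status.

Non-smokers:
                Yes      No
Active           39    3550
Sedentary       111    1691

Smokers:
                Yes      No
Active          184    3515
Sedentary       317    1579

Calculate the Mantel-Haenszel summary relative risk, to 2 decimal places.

RR_MH = Σ(aᵢ·n₀ᵢ/nᵢ) / Σ(cᵢ·n₁ᵢ/nᵢ), with n₁ᵢ = aᵢ+bᵢ (exposed), n₀ᵢ = cᵢ+dᵢ (unexposed), nᵢ = n₁ᵢ+n₀ᵢ.
Stratum 1 (Non-smokers): n₁ = 3589, n₀ = 1802, n = 5391; a·n₀/n = 39·1802/5391 = 13.0362; c·n₁/n = 111·3589/5391 = 73.8971
Stratum 2 (Smokers): n₁ = 3699, n₀ = 1896, n = 5595; a·n₀/n = 184·1896/5595 = 62.3528; c·n₁/n = 317·3699/5595 = 209.5769
RR_MH = (13.0362 + 62.3528) / (73.8971 + 209.5769) = 75.3890 / 283.4740 = 0.26595

0.27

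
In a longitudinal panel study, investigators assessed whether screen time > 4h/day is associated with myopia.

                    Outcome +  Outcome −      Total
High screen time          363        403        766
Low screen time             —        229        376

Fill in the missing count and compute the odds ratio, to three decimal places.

The missing cell is in the unexposed row: 376 − 229 = 147.
So a = 363, b = 403, c = 147, d = 229.
OR = (a·d)/(b·c) = (363 × 229) / (403 × 147) = 83127 / 59241 = 1.40320

1.403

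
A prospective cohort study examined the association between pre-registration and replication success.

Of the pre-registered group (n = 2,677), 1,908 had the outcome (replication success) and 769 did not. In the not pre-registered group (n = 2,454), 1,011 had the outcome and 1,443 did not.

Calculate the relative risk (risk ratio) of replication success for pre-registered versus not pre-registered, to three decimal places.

1.730

From the description: a = 1908, b = 769, c = 1011, d = 1443.
Risk in exposed = 1908/2677 = 0.71274; risk in unexposed = 1011/2454 = 0.41198.
RR = 0.71274 / 0.41198 = 1.73003
The risk among the exposed is 1.73 times that among the unexposed.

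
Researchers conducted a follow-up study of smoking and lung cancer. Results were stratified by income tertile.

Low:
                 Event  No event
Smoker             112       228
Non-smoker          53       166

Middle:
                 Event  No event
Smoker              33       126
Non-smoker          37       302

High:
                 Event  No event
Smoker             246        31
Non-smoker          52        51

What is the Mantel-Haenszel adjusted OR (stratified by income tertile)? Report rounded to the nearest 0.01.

2.45

OR_MH = Σ(aᵢdᵢ/nᵢ) / Σ(bᵢcᵢ/nᵢ), where nᵢ is the stratum total.
Stratum 1 (Low): n = 559; a·d/n = 112·166/559 = 33.2594; b·c/n = 228·53/559 = 21.6172
Stratum 2 (Middle): n = 498; a·d/n = 33·302/498 = 20.0120; b·c/n = 126·37/498 = 9.3614
Stratum 3 (High): n = 380; a·d/n = 246·51/380 = 33.0158; b·c/n = 31·52/380 = 4.2421
OR_MH = (33.2594 + 20.0120 + 33.0158) / (21.6172 + 9.3614 + 4.2421) = 86.2872 / 35.2207 = 2.44990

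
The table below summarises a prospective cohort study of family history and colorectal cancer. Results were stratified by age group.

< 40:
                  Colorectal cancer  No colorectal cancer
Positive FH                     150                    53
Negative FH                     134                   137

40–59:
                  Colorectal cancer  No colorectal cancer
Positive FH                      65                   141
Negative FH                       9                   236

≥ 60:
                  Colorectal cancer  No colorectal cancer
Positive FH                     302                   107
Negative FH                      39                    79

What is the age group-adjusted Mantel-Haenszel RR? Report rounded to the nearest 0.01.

2.06

RR_MH = Σ(aᵢ·n₀ᵢ/nᵢ) / Σ(cᵢ·n₁ᵢ/nᵢ), with n₁ᵢ = aᵢ+bᵢ (exposed), n₀ᵢ = cᵢ+dᵢ (unexposed), nᵢ = n₁ᵢ+n₀ᵢ.
Stratum 1 (< 40): n₁ = 203, n₀ = 271, n = 474; a·n₀/n = 150·271/474 = 85.7595; c·n₁/n = 134·203/474 = 57.3882
Stratum 2 (40–59): n₁ = 206, n₀ = 245, n = 451; a·n₀/n = 65·245/451 = 35.3104; c·n₁/n = 9·206/451 = 4.1109
Stratum 3 (≥ 60): n₁ = 409, n₀ = 118, n = 527; a·n₀/n = 302·118/527 = 67.6205; c·n₁/n = 39·409/527 = 30.2676
RR_MH = (85.7595 + 35.3104 + 67.6205) / (57.3882 + 4.1109 + 30.2676) = 188.6904 / 91.7666 = 2.05620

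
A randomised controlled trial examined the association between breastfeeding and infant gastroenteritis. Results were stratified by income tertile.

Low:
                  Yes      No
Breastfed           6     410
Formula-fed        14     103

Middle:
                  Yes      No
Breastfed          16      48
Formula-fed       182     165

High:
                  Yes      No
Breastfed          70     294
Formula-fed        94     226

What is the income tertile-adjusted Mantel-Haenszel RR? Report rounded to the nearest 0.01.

RR_MH = Σ(aᵢ·n₀ᵢ/nᵢ) / Σ(cᵢ·n₁ᵢ/nᵢ), with n₁ᵢ = aᵢ+bᵢ (exposed), n₀ᵢ = cᵢ+dᵢ (unexposed), nᵢ = n₁ᵢ+n₀ᵢ.
Stratum 1 (Low): n₁ = 416, n₀ = 117, n = 533; a·n₀/n = 6·117/533 = 1.3171; c·n₁/n = 14·416/533 = 10.9268
Stratum 2 (Middle): n₁ = 64, n₀ = 347, n = 411; a·n₀/n = 16·347/411 = 13.5085; c·n₁/n = 182·64/411 = 28.3406
Stratum 3 (High): n₁ = 364, n₀ = 320, n = 684; a·n₀/n = 70·320/684 = 32.7485; c·n₁/n = 94·364/684 = 50.0234
RR_MH = (1.3171 + 13.5085 + 32.7485) / (10.9268 + 28.3406 + 50.0234) = 47.5741 / 89.2909 = 0.53280

0.53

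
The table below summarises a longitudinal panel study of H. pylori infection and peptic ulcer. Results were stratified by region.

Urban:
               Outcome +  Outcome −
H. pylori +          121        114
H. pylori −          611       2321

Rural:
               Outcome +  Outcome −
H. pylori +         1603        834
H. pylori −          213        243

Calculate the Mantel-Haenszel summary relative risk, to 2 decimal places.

1.62

RR_MH = Σ(aᵢ·n₀ᵢ/nᵢ) / Σ(cᵢ·n₁ᵢ/nᵢ), with n₁ᵢ = aᵢ+bᵢ (exposed), n₀ᵢ = cᵢ+dᵢ (unexposed), nᵢ = n₁ᵢ+n₀ᵢ.
Stratum 1 (Urban): n₁ = 235, n₀ = 2932, n = 3167; a·n₀/n = 121·2932/3167 = 112.0215; c·n₁/n = 611·235/3167 = 45.3379
Stratum 2 (Rural): n₁ = 2437, n₀ = 456, n = 2893; a·n₀/n = 1603·456/2893 = 252.6678; c·n₁/n = 213·2437/2893 = 179.4265
RR_MH = (112.0215 + 252.6678) / (45.3379 + 179.4265) = 364.6893 / 224.7644 = 1.62254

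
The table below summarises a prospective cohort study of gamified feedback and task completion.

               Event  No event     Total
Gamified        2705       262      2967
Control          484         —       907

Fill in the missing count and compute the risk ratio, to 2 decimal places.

The missing cell is in the unexposed row: 907 − 484 = 423.
So a = 2705, b = 262, c = 484, d = 423.
RR = [a/(a+b)] / [c/(c+d)] = (2705/2967) / (484/907) = 0.91170/0.53363 = 1.70849

1.71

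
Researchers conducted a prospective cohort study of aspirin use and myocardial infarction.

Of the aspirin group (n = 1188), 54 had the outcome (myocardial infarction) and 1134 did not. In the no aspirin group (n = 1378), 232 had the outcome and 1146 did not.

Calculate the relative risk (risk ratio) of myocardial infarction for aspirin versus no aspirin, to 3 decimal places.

From the description: a = 54, b = 1134, c = 232, d = 1146.
Risk in exposed = 54/1188 = 0.04545; risk in unexposed = 232/1378 = 0.16836.
RR = 0.04545 / 0.16836 = 0.26998
The risk is 73% lower among the exposed than among the unexposed.

0.270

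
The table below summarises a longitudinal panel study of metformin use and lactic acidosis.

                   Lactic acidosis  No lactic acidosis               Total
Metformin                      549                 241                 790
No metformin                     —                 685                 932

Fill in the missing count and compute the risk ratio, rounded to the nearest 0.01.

2.62

The missing cell is in the unexposed row: 932 − 685 = 247.
So a = 549, b = 241, c = 247, d = 685.
RR = [a/(a+b)] / [c/(c+d)] = (549/790) / (247/932) = 0.69494/0.26502 = 2.62219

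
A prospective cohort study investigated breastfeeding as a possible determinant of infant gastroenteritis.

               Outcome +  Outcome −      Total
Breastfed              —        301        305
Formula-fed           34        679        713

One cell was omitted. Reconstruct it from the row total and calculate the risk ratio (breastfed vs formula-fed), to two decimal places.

The missing cell is in the exposed row: 305 − 301 = 4.
So a = 4, b = 301, c = 34, d = 679.
RR = [a/(a+b)] / [c/(c+d)] = (4/305) / (34/713) = 0.01311/0.04769 = 0.27502

0.28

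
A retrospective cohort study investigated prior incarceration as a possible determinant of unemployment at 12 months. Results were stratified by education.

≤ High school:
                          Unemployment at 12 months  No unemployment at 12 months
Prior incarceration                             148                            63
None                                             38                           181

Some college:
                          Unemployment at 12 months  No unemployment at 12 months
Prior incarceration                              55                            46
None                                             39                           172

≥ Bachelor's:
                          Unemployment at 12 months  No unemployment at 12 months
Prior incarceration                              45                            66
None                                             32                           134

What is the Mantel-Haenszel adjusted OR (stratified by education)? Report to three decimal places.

6.039

OR_MH = Σ(aᵢdᵢ/nᵢ) / Σ(bᵢcᵢ/nᵢ), where nᵢ is the stratum total.
Stratum 1 (≤ High school): n = 430; a·d/n = 148·181/430 = 62.2977; b·c/n = 63·38/430 = 5.5674
Stratum 2 (Some college): n = 312; a·d/n = 55·172/312 = 30.3205; b·c/n = 46·39/312 = 5.7500
Stratum 3 (≥ Bachelor's): n = 277; a·d/n = 45·134/277 = 21.7690; b·c/n = 66·32/277 = 7.6245
OR_MH = (62.2977 + 30.3205 + 21.7690) / (5.5674 + 5.7500 + 7.6245) = 114.3871 / 18.9420 = 6.03881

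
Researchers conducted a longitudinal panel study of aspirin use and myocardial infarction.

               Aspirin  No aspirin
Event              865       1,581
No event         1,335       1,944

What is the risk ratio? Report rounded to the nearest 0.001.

0.877

Reading the table with exposure as columns: a = 865 (Aspirin, case), b = 1335 (Aspirin, non-case), c = 1581 (No aspirin, case), d = 1944.
Risk in exposed = 865/2200 = 0.39318; risk in unexposed = 1581/3525 = 0.44851.
RR = 0.39318 / 0.44851 = 0.87664
The risk is 12% lower among the exposed than among the unexposed.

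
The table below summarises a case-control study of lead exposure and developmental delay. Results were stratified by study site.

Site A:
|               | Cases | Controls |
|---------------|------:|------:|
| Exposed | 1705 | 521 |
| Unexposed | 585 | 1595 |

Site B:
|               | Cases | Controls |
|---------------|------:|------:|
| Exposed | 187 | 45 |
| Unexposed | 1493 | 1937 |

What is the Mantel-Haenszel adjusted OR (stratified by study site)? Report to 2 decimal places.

OR_MH = Σ(aᵢdᵢ/nᵢ) / Σ(bᵢcᵢ/nᵢ), where nᵢ is the stratum total.
Stratum 1 (Site A): n = 4406; a·d/n = 1705·1595/4406 = 617.2208; b·c/n = 521·585/4406 = 69.1750
Stratum 2 (Site B): n = 3662; a·d/n = 187·1937/3662 = 98.9129; b·c/n = 45·1493/3662 = 18.3465
OR_MH = (617.2208 + 98.9129) / (69.1750 + 18.3465) = 716.1337 / 87.5215 = 8.18237

8.18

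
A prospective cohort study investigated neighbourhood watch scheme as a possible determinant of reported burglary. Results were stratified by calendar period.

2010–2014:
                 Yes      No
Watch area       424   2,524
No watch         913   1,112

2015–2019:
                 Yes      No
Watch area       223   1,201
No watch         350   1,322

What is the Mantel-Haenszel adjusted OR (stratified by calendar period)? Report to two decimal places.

OR_MH = Σ(aᵢdᵢ/nᵢ) / Σ(bᵢcᵢ/nᵢ), where nᵢ is the stratum total.
Stratum 1 (2010–2014): n = 4973; a·d/n = 424·1112/4973 = 94.8096; b·c/n = 2524·913/4973 = 463.3847
Stratum 2 (2015–2019): n = 3096; a·d/n = 223·1322/3096 = 95.2216; b·c/n = 1201·350/3096 = 135.7720
OR_MH = (94.8096 + 95.2216) / (463.3847 + 135.7720) = 190.0311 / 599.1566 = 0.31716

0.32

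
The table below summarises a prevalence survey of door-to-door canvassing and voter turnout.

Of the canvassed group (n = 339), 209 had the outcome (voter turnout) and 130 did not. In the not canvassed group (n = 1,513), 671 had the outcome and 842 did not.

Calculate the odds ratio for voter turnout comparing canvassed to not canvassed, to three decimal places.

2.017

From the description: a = 209, b = 130, c = 671, d = 842.
OR = (a·d)/(b·c) = (209 × 842) / (130 × 671) = 175978 / 87230 = 2.01740
The odds of voter turnout are about 2.02 times as high in the canvassed group.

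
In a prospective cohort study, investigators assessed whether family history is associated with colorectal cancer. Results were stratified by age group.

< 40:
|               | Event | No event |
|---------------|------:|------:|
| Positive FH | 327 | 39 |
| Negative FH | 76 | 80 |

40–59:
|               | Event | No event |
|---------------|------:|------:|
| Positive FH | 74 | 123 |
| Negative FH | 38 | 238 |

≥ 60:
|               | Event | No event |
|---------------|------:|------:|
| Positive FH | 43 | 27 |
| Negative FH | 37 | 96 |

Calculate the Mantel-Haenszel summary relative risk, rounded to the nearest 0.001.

RR_MH = Σ(aᵢ·n₀ᵢ/nᵢ) / Σ(cᵢ·n₁ᵢ/nᵢ), with n₁ᵢ = aᵢ+bᵢ (exposed), n₀ᵢ = cᵢ+dᵢ (unexposed), nᵢ = n₁ᵢ+n₀ᵢ.
Stratum 1 (< 40): n₁ = 366, n₀ = 156, n = 522; a·n₀/n = 327·156/522 = 97.7241; c·n₁/n = 76·366/522 = 53.2874
Stratum 2 (40–59): n₁ = 197, n₀ = 276, n = 473; a·n₀/n = 74·276/473 = 43.1797; c·n₁/n = 38·197/473 = 15.8266
Stratum 3 (≥ 60): n₁ = 70, n₀ = 133, n = 203; a·n₀/n = 43·133/203 = 28.1724; c·n₁/n = 37·70/203 = 12.7586
RR_MH = (97.7241 + 43.1797 + 28.1724) / (53.2874 + 15.8266 + 12.7586) = 169.0763 / 81.8726 = 2.06511

2.065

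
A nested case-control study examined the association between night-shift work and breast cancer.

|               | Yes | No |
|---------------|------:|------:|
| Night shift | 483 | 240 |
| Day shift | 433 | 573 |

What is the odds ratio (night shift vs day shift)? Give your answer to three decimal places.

2.663

Cells: a = 483, b = 240, c = 433, d = 573.
OR = (a·d)/(b·c) = (483 × 573) / (240 × 433) = 276759 / 103920 = 2.66319
The odds of breast cancer are about 2.66 times as high in the night shift group.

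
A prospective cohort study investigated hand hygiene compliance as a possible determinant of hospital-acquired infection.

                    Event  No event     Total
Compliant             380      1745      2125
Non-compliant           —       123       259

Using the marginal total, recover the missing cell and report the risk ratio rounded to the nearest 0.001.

The missing cell is in the unexposed row: 259 − 123 = 136.
So a = 380, b = 1745, c = 136, d = 123.
RR = [a/(a+b)] / [c/(c+d)] = (380/2125) / (136/259) = 0.17882/0.52510 = 0.34055

0.341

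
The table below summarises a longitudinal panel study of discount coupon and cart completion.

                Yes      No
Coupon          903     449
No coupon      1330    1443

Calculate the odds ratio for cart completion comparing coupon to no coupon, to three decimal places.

2.182

Cells: a = 903, b = 449, c = 1330, d = 1443.
OR = (a·d)/(b·c) = (903 × 1443) / (449 × 1330) = 1303029 / 597170 = 2.18201
The odds of cart completion are about 2.18 times as high in the coupon group.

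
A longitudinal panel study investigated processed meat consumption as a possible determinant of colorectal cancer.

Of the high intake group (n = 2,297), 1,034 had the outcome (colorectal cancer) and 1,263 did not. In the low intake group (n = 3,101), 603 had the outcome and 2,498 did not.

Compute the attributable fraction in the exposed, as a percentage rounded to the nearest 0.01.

From the description: a = 1034, b = 1263, c = 603, d = 2498.
Risk in exposed = 1034/2297 = 0.45015; risk in unexposed = 603/3101 = 0.19445.
RR = 0.45015/0.19445 = 2.31496
AR% = (RR − 1)/RR × 100 = (2.31496 − 1)/2.31496 × 100 = 56.8028%

56.80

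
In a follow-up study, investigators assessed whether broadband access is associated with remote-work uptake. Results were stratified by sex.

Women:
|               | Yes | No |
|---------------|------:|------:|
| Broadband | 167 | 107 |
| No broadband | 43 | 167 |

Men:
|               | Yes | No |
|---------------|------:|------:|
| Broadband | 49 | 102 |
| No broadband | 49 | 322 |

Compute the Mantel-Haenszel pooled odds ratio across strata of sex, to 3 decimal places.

4.604

OR_MH = Σ(aᵢdᵢ/nᵢ) / Σ(bᵢcᵢ/nᵢ), where nᵢ is the stratum total.
Stratum 1 (Women): n = 484; a·d/n = 167·167/484 = 57.6219; b·c/n = 107·43/484 = 9.5062
Stratum 2 (Men): n = 522; a·d/n = 49·322/522 = 30.2261; b·c/n = 102·49/522 = 9.5747
OR_MH = (57.6219 + 30.2261) / (9.5062 + 9.5747) = 87.8480 / 19.0809 = 4.60397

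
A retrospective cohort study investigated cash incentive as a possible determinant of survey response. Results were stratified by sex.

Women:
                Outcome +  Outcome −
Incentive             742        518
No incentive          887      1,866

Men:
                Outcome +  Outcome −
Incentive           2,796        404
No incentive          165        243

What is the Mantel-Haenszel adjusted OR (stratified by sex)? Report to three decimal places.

OR_MH = Σ(aᵢdᵢ/nᵢ) / Σ(bᵢcᵢ/nᵢ), where nᵢ is the stratum total.
Stratum 1 (Women): n = 4013; a·d/n = 742·1866/4013 = 345.0217; b·c/n = 518·887/4013 = 114.4944
Stratum 2 (Men): n = 3608; a·d/n = 2796·243/3608 = 188.3115; b·c/n = 404·165/3608 = 18.4756
OR_MH = (345.0217 + 188.3115) / (114.4944 + 18.4756) = 533.3332 / 132.9700 = 4.01093

4.011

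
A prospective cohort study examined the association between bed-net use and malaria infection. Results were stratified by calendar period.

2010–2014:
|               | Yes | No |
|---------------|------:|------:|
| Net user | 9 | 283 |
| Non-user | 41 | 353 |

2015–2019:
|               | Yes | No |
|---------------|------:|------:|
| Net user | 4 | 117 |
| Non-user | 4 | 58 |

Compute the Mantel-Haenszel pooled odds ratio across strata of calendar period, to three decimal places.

0.303

OR_MH = Σ(aᵢdᵢ/nᵢ) / Σ(bᵢcᵢ/nᵢ), where nᵢ is the stratum total.
Stratum 1 (2010–2014): n = 686; a·d/n = 9·353/686 = 4.6312; b·c/n = 283·41/686 = 16.9140
Stratum 2 (2015–2019): n = 183; a·d/n = 4·58/183 = 1.2678; b·c/n = 117·4/183 = 2.5574
OR_MH = (4.6312 + 1.2678) / (16.9140 + 2.5574) = 5.8990 / 19.4714 = 0.30296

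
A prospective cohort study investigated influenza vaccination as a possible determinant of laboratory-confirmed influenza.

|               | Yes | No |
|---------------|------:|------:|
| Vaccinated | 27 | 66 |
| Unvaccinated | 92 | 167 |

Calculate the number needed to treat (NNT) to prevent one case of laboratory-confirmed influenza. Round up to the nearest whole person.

Risk in treated group = 27/93 = 0.29032; risk in control = 92/259 = 0.35521.
Absolute risk reduction = 0.35521 − 0.29032 = 0.06489
NNT = 1 / ARR = 1 / 0.06489 = 15.411 → round up → 16

16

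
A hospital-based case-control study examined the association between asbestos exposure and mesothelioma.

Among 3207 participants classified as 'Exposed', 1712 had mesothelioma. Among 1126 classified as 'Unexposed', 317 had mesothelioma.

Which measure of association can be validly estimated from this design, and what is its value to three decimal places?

2.922

From the description: a = 1712, b = 1495, c = 317, d = 809.
This is a hospital-based case-control study: participants were sampled on outcome status, so risks in the source population cannot be estimated directly — relative risk is not valid here. The odds ratio is the appropriate measure.
OR = (a·d)/(b·c) = (1712 × 809) / (1495 × 317) = 1385008 / 473915 = 2.92248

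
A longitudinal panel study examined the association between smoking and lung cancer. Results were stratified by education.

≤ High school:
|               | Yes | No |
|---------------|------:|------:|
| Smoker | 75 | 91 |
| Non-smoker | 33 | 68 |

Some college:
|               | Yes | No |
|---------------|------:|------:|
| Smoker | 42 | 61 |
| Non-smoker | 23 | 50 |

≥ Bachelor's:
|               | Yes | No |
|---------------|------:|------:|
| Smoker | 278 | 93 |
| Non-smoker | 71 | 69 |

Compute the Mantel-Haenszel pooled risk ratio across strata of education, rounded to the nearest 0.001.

RR_MH = Σ(aᵢ·n₀ᵢ/nᵢ) / Σ(cᵢ·n₁ᵢ/nᵢ), with n₁ᵢ = aᵢ+bᵢ (exposed), n₀ᵢ = cᵢ+dᵢ (unexposed), nᵢ = n₁ᵢ+n₀ᵢ.
Stratum 1 (≤ High school): n₁ = 166, n₀ = 101, n = 267; a·n₀/n = 75·101/267 = 28.3708; c·n₁/n = 33·166/267 = 20.5169
Stratum 2 (Some college): n₁ = 103, n₀ = 73, n = 176; a·n₀/n = 42·73/176 = 17.4205; c·n₁/n = 23·103/176 = 13.4602
Stratum 3 (≥ Bachelor's): n₁ = 371, n₀ = 140, n = 511; a·n₀/n = 278·140/511 = 76.1644; c·n₁/n = 71·371/511 = 51.5479
RR_MH = (28.3708 + 17.4205 + 76.1644) / (20.5169 + 13.4602 + 51.5479) = 121.9556 / 85.5250 = 1.42596

1.426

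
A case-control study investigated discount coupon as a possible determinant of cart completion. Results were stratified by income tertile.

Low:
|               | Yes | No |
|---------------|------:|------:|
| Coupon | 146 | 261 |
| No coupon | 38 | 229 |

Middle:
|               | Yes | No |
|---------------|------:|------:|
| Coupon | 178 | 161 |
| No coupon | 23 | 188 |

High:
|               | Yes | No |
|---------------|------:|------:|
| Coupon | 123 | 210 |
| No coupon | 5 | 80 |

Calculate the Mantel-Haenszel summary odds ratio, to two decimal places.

5.59

OR_MH = Σ(aᵢdᵢ/nᵢ) / Σ(bᵢcᵢ/nᵢ), where nᵢ is the stratum total.
Stratum 1 (Low): n = 674; a·d/n = 146·229/674 = 49.6053; b·c/n = 261·38/674 = 14.7151
Stratum 2 (Middle): n = 550; a·d/n = 178·188/550 = 60.8436; b·c/n = 161·23/550 = 6.7327
Stratum 3 (High): n = 418; a·d/n = 123·80/418 = 23.5407; b·c/n = 210·5/418 = 2.5120
OR_MH = (49.6053 + 60.8436 + 23.5407) / (14.7151 + 6.7327 + 2.5120) = 133.9896 / 23.9598 = 5.59226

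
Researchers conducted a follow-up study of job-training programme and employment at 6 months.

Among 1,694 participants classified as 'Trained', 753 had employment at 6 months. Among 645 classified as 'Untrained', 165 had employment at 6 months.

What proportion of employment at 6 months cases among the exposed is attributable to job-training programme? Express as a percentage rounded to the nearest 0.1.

42.5

From the description: a = 753, b = 941, c = 165, d = 480.
Risk in exposed = 753/1694 = 0.44451; risk in unexposed = 165/645 = 0.25581.
RR = 0.44451/0.25581 = 1.73763
AR% = (RR − 1)/RR × 100 = (1.73763 − 1)/1.73763 × 100 = 42.4504%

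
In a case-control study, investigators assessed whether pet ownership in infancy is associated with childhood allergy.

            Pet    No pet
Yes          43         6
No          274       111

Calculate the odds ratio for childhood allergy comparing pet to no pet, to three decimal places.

2.903

Reading the table with exposure as columns: a = 43 (Pet, case), b = 274 (Pet, non-case), c = 6 (No pet, case), d = 111.
OR = (a·d)/(b·c) = (43 × 111) / (274 × 6) = 4773 / 1644 = 2.90328
The odds of childhood allergy are about 2.90 times as high in the pet group.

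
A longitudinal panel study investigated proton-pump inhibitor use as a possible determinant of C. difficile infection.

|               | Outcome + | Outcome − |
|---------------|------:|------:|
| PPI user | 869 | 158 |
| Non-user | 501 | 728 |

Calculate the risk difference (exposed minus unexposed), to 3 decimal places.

Cells: a = 869, b = 158, c = 501, d = 728.
Risk in exposed = 869/1027 = 0.846154; risk in unexposed = 501/1229 = 0.407648.
Risk difference = 0.846154 − 0.407648 = 0.438505

0.439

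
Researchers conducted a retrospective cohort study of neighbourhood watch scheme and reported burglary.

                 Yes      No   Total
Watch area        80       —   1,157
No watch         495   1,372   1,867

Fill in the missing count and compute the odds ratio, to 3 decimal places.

The missing cell is in the exposed row: 1157 − 80 = 1077.
So a = 80, b = 1077, c = 495, d = 1372.
OR = (a·d)/(b·c) = (80 × 1372) / (1077 × 495) = 109760 / 533115 = 0.20588

0.206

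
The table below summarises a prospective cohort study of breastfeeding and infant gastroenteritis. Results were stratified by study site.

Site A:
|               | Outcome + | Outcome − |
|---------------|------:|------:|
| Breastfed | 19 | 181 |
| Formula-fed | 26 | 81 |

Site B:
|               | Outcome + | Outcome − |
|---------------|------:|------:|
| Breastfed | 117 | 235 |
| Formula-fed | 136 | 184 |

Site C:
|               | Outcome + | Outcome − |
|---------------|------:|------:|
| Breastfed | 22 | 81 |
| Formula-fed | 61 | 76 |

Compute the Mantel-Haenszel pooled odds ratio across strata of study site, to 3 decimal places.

0.527

OR_MH = Σ(aᵢdᵢ/nᵢ) / Σ(bᵢcᵢ/nᵢ), where nᵢ is the stratum total.
Stratum 1 (Site A): n = 307; a·d/n = 19·81/307 = 5.0130; b·c/n = 181·26/307 = 15.3290
Stratum 2 (Site B): n = 672; a·d/n = 117·184/672 = 32.0357; b·c/n = 235·136/672 = 47.5595
Stratum 3 (Site C): n = 240; a·d/n = 22·76/240 = 6.9667; b·c/n = 81·61/240 = 20.5875
OR_MH = (5.0130 + 32.0357 + 6.9667) / (15.3290 + 47.5595 + 20.5875) = 44.0154 / 83.4760 = 0.52728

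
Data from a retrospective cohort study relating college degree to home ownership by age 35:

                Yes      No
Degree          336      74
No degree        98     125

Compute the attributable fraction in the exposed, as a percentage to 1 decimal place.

46.4

Cells: a = 336, b = 74, c = 98, d = 125.
Risk in exposed = 336/410 = 0.81951; risk in unexposed = 98/223 = 0.43946.
RR = 0.81951/0.43946 = 1.86481
AR% = (RR − 1)/RR × 100 = (1.86481 − 1)/1.86481 × 100 = 46.3752%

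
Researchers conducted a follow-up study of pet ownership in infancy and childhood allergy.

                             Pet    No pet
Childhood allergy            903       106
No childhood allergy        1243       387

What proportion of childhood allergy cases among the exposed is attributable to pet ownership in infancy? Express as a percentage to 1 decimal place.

Reading the table with exposure as columns: a = 903 (Pet, case), b = 1243 (Pet, non-case), c = 106 (No pet, case), d = 387.
Risk in exposed = 903/2146 = 0.42078; risk in unexposed = 106/493 = 0.21501.
RR = 0.42078/0.21501 = 1.95704
AR% = (RR − 1)/RR × 100 = (1.95704 − 1)/1.95704 × 100 = 48.9024%

48.9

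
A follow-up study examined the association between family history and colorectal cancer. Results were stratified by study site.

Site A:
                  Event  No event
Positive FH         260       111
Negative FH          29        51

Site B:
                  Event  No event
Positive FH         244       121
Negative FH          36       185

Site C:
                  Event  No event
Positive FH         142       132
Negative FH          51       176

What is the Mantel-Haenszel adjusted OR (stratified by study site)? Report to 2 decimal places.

OR_MH = Σ(aᵢdᵢ/nᵢ) / Σ(bᵢcᵢ/nᵢ), where nᵢ is the stratum total.
Stratum 1 (Site A): n = 451; a·d/n = 260·51/451 = 29.4013; b·c/n = 111·29/451 = 7.1375
Stratum 2 (Site B): n = 586; a·d/n = 244·185/586 = 77.0307; b·c/n = 121·36/586 = 7.4334
Stratum 3 (Site C): n = 501; a·d/n = 142·176/501 = 49.8842; b·c/n = 132·51/501 = 13.4371
OR_MH = (29.4013 + 77.0307 + 49.8842) / (7.1375 + 7.4334 + 13.4371) = 156.3163 / 28.0080 = 5.58112

5.58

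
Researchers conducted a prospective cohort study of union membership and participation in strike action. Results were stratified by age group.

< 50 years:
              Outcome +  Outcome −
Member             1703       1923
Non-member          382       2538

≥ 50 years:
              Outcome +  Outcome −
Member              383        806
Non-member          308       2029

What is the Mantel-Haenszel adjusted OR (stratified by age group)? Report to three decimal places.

OR_MH = Σ(aᵢdᵢ/nᵢ) / Σ(bᵢcᵢ/nᵢ), where nᵢ is the stratum total.
Stratum 1 (< 50 years): n = 6546; a·d/n = 1703·2538/6546 = 660.2832; b·c/n = 1923·382/6546 = 112.2191
Stratum 2 (≥ 50 years): n = 3526; a·d/n = 383·2029/3526 = 220.3934; b·c/n = 806·308/3526 = 70.4050
OR_MH = (660.2832 + 220.3934) / (112.2191 + 70.4050) = 880.6766 / 182.6241 = 4.82235

4.822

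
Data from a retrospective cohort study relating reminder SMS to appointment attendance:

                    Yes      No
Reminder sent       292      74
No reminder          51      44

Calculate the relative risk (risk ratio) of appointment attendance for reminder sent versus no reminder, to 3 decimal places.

Cells: a = 292, b = 74, c = 51, d = 44.
Risk in exposed = 292/366 = 0.79781; risk in unexposed = 51/95 = 0.53684.
RR = 0.79781 / 0.53684 = 1.48612
The risk among the exposed is 1.49 times that among the unexposed.

1.486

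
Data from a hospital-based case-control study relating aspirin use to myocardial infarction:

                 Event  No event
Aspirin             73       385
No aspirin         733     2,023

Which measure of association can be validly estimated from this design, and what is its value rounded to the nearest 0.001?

Cells: a = 73, b = 385, c = 733, d = 2023.
This is a hospital-based case-control study: participants were sampled on outcome status, so risks in the source population cannot be estimated directly — relative risk is not valid here. The odds ratio is the appropriate measure.
OR = (a·d)/(b·c) = (73 × 2023) / (385 × 733) = 147679 / 282205 = 0.52330

0.523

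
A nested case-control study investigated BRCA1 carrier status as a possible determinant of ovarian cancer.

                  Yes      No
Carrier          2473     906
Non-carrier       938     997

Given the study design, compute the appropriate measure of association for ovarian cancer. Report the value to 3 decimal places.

2.901

Cells: a = 2473, b = 906, c = 938, d = 997.
This is a nested case-control study: participants were sampled on outcome status, so risks in the source population cannot be estimated directly — relative risk is not valid here. The odds ratio is the appropriate measure.
OR = (a·d)/(b·c) = (2473 × 997) / (906 × 938) = 2465581 / 849828 = 2.90127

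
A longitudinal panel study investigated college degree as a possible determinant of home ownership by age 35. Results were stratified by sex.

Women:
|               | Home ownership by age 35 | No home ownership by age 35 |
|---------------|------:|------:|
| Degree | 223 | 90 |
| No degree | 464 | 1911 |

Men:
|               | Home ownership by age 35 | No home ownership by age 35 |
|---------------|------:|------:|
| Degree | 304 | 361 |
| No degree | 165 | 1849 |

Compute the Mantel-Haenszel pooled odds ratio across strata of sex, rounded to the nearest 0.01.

9.75

OR_MH = Σ(aᵢdᵢ/nᵢ) / Σ(bᵢcᵢ/nᵢ), where nᵢ is the stratum total.
Stratum 1 (Women): n = 2688; a·d/n = 223·1911/2688 = 158.5391; b·c/n = 90·464/2688 = 15.5357
Stratum 2 (Men): n = 2679; a·d/n = 304·1849/2679 = 209.8156; b·c/n = 361·165/2679 = 22.2340
OR_MH = (158.5391 + 209.8156) / (15.5357 + 22.2340) = 368.3547 / 37.7698 = 9.75264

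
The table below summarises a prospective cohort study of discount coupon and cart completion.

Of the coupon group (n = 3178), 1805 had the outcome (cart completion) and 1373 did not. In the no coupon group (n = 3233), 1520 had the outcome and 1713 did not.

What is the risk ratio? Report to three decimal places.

From the description: a = 1805, b = 1373, c = 1520, d = 1713.
Risk in exposed = 1805/3178 = 0.56797; risk in unexposed = 1520/3233 = 0.47015.
RR = 0.56797 / 0.47015 = 1.20805
The risk among the exposed is 1.21 times that among the unexposed.

1.208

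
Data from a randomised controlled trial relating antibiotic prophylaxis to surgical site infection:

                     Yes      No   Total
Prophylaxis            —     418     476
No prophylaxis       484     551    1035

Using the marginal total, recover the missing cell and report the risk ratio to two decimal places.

0.26

The missing cell is in the exposed row: 476 − 418 = 58.
So a = 58, b = 418, c = 484, d = 551.
RR = [a/(a+b)] / [c/(c+d)] = (58/476) / (484/1035) = 0.12185/0.46763 = 0.26056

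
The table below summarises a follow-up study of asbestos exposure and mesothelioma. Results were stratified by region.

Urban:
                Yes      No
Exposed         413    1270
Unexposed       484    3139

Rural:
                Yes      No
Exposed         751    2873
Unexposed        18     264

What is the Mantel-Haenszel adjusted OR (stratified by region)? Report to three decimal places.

OR_MH = Σ(aᵢdᵢ/nᵢ) / Σ(bᵢcᵢ/nᵢ), where nᵢ is the stratum total.
Stratum 1 (Urban): n = 5306; a·d/n = 413·3139/5306 = 244.3285; b·c/n = 1270·484/5306 = 115.8462
Stratum 2 (Rural): n = 3906; a·d/n = 751·264/3906 = 50.7588; b·c/n = 2873·18/3906 = 13.2396
OR_MH = (244.3285 + 50.7588) / (115.8462 + 13.2396) = 295.0873 / 129.0858 = 2.28598

2.286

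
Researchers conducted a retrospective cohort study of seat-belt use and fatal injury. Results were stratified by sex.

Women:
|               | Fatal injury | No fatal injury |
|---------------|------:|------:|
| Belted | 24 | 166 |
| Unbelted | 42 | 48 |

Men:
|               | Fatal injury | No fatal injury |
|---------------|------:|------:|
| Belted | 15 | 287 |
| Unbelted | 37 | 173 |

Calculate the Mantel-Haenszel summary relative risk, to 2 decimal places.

0.28

RR_MH = Σ(aᵢ·n₀ᵢ/nᵢ) / Σ(cᵢ·n₁ᵢ/nᵢ), with n₁ᵢ = aᵢ+bᵢ (exposed), n₀ᵢ = cᵢ+dᵢ (unexposed), nᵢ = n₁ᵢ+n₀ᵢ.
Stratum 1 (Women): n₁ = 190, n₀ = 90, n = 280; a·n₀/n = 24·90/280 = 7.7143; c·n₁/n = 42·190/280 = 28.5000
Stratum 2 (Men): n₁ = 302, n₀ = 210, n = 512; a·n₀/n = 15·210/512 = 6.1523; c·n₁/n = 37·302/512 = 21.8242
RR_MH = (7.7143 + 6.1523) / (28.5000 + 21.8242) = 13.8666 / 50.3242 = 0.27555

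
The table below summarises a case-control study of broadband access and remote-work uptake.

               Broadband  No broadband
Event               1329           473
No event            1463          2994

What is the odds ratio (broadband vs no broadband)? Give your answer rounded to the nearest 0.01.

5.75

Reading the table with exposure as columns: a = 1329 (Broadband, case), b = 1463 (Broadband, non-case), c = 473 (No broadband, case), d = 2994.
OR = (a·d)/(b·c) = (1329 × 2994) / (1463 × 473) = 3979026 / 691999 = 5.75005
The odds of remote-work uptake are about 5.75 times as high in the broadband group.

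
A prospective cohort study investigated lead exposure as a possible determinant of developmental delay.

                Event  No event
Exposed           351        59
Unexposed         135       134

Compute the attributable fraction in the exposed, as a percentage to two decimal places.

Cells: a = 351, b = 59, c = 135, d = 134.
Risk in exposed = 351/410 = 0.85610; risk in unexposed = 135/269 = 0.50186.
RR = 0.85610/0.50186 = 1.70585
AR% = (RR − 1)/RR × 100 = (1.70585 − 1)/1.70585 × 100 = 41.3783%

41.38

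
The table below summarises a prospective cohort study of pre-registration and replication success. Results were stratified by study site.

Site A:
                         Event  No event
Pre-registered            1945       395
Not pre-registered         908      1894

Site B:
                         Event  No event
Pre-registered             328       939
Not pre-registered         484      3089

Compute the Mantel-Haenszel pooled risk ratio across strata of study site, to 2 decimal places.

RR_MH = Σ(aᵢ·n₀ᵢ/nᵢ) / Σ(cᵢ·n₁ᵢ/nᵢ), with n₁ᵢ = aᵢ+bᵢ (exposed), n₀ᵢ = cᵢ+dᵢ (unexposed), nᵢ = n₁ᵢ+n₀ᵢ.
Stratum 1 (Site A): n₁ = 2340, n₀ = 2802, n = 5142; a·n₀/n = 1945·2802/5142 = 1059.8775; c·n₁/n = 908·2340/5142 = 413.2089
Stratum 2 (Site B): n₁ = 1267, n₀ = 3573, n = 4840; a·n₀/n = 328·3573/4840 = 242.1372; c·n₁/n = 484·1267/4840 = 126.7000
RR_MH = (1059.8775 + 242.1372) / (413.2089 + 126.7000) = 1302.0147 / 539.9089 = 2.41155

2.41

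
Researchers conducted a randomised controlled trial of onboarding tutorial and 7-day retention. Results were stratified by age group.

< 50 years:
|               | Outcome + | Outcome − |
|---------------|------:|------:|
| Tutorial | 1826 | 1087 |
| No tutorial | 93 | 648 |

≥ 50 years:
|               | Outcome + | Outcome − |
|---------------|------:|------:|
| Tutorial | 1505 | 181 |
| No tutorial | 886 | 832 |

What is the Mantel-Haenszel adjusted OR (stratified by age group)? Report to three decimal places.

9.250

OR_MH = Σ(aᵢdᵢ/nᵢ) / Σ(bᵢcᵢ/nᵢ), where nᵢ is the stratum total.
Stratum 1 (< 50 years): n = 3654; a·d/n = 1826·648/3654 = 323.8227; b·c/n = 1087·93/3654 = 27.6658
Stratum 2 (≥ 50 years): n = 3404; a·d/n = 1505·832/3404 = 367.8496; b·c/n = 181·886/3404 = 47.1110
OR_MH = (323.8227 + 367.8496) / (27.6658 + 47.1110) = 691.6722 / 74.7769 = 9.24981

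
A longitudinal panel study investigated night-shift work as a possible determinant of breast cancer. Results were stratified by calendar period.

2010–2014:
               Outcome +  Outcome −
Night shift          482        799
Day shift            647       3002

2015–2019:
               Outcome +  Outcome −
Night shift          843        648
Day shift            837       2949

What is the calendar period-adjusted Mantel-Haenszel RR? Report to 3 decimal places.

2.377

RR_MH = Σ(aᵢ·n₀ᵢ/nᵢ) / Σ(cᵢ·n₁ᵢ/nᵢ), with n₁ᵢ = aᵢ+bᵢ (exposed), n₀ᵢ = cᵢ+dᵢ (unexposed), nᵢ = n₁ᵢ+n₀ᵢ.
Stratum 1 (2010–2014): n₁ = 1281, n₀ = 3649, n = 4930; a·n₀/n = 482·3649/4930 = 356.7582; c·n₁/n = 647·1281/4930 = 168.1150
Stratum 2 (2015–2019): n₁ = 1491, n₀ = 3786, n = 5277; a·n₀/n = 843·3786/5277 = 604.8130; c·n₁/n = 837·1491/5277 = 236.4918
RR_MH = (356.7582 + 604.8130) / (168.1150 + 236.4918) = 961.5712 / 404.6068 = 2.37656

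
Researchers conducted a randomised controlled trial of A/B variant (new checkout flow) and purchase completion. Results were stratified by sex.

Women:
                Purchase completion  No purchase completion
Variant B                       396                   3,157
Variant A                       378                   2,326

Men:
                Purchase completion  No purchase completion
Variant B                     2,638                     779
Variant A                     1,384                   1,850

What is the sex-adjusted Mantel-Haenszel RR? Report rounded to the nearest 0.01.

1.57

RR_MH = Σ(aᵢ·n₀ᵢ/nᵢ) / Σ(cᵢ·n₁ᵢ/nᵢ), with n₁ᵢ = aᵢ+bᵢ (exposed), n₀ᵢ = cᵢ+dᵢ (unexposed), nᵢ = n₁ᵢ+n₀ᵢ.
Stratum 1 (Women): n₁ = 3553, n₀ = 2704, n = 6257; a·n₀/n = 396·2704/6257 = 171.1338; c·n₁/n = 378·3553/6257 = 214.6450
Stratum 2 (Men): n₁ = 3417, n₀ = 3234, n = 6651; a·n₀/n = 2638·3234/6651 = 1282.7082; c·n₁/n = 1384·3417/6651 = 711.0401
RR_MH = (171.1338 + 1282.7082) / (214.6450 + 711.0401) = 1453.8419 / 925.6852 = 1.57056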